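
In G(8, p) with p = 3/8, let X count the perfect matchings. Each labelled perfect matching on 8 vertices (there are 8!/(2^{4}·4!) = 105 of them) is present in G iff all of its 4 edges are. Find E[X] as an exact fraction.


K_8 has 8!/(2^{4}·4!) = 105 labelled perfect matchings.
For each such perfect matching H, let X_H = 1 if all 4 edges of H are present in G. Then P[X_H = 1] = p^{4} = (3/8)^{4} = 81/4096.
Summing the indicators: E[X] = Σ_H E[X_H] = 105 · p^{4} = 105 · 81/4096 = 8505/4096.
Numerically: E[X] ≈ 2.076.

E[X] = 105 · (3/8)^{4} = 8505/4096 ≈ 2.076.


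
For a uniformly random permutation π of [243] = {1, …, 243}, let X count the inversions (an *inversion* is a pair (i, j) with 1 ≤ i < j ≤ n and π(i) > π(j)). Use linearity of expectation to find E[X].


Write X = Σ X_I over the C(243, 2) = 29403 pairs i < j, with X_I the indicator of one inversion.
There are 29403 indicators.
For each fixed pair i < j, the values π(i) and π(j) are two distinct elements of {1, …, 243} in uniformly random order; by symmetry P[π(i) > π(j)] = 1/2.
By linearity: E[X] = 29403 · (1/2) = C(243, 2) · (1/2) = 29403/2 = 29403/2 ≈ 14701.500000.

E[X] = 29403/2 = 14701.500000.


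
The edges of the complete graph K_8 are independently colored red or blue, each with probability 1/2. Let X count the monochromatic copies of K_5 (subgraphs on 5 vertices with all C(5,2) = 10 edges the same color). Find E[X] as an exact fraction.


Let X = Σ_S X_S over the C(8, 5) = 56 subsets S of size 5, where X_S = 1 if the K_5 on S is monochromatic.
For a fixed S, the K_5 on S has C(5, 2) = 10 edges. P[all 10 edges red] = (1/2)^10, and likewise for blue, so P[monochromatic] = 2·(1/2)^10 = 2^{1 − 10} = 1/512.
Summing: E[X] = C(8, 5) · 2^{1 − 10} = 56 · 1/512 = 7/64.
Numerically: E[X] ≈ 0.1094.

E[X] = C(8,5)·2^(1−C(5,2)) = 7/64 ≈ 0.1094.


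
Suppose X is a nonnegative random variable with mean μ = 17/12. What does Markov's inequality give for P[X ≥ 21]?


μ = E[X] = 17/12, a = 21.
Markov: P[X ≥ 21] ≤ μ/a = (17/12)/21 = 17/252.
Numerically: ≈ 0.06746.
(Since a = 21 > μ = 1.41667, the bound 17/252 is < 1 and informative.)

P[X ≥ 21] ≤ 17/252 ≈ 0.06746.


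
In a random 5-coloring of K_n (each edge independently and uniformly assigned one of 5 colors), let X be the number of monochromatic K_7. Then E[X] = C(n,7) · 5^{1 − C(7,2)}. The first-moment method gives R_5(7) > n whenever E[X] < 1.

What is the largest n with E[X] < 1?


We need C(n, 7) · 5^{1 − 21} < 1, i.e. C(n, 7) < 5^{21 − 1} = 95367431640625.
Check values of n near the boundary:
  n = 335: C(335, 7) = 88202498238195; 88202498238195 < 95367431640625? YES
  n = 336: C(336, 7) = 90079147136880; 90079147136880 < 95367431640625? YES
  n = 337: C(337, 7) = 91989916924632; 91989916924632 < 95367431640625? YES
  n = 338: C(338, 7) = 93935323022736; 93935323022736 < 95367431640625? YES
  n = 339: C(339, 7) = 95915887062372; 95915887062372 < 95367431640625? NO
The largest n with C(n, 7) < 95367431640625 is n = 338 (where E[X] = 93935323022736/95367431640625 ≈ 0.984983). Hence R_5(7) > 338, i.e. R_5(7) ≥ 339.

Largest n = 338; hence R_5(7) > 338.


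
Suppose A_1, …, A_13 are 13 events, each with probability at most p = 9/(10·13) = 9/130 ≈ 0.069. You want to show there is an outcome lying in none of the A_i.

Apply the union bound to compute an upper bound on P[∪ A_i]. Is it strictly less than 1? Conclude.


Union bound: P[∪_{i=1}^{13} A_i] ≤ Σ_i P[A_i] ≤ 13·p = 13·(9/130) = 9/10.
Numerically: 9/10 ≈ 0.900.
Is 9/10 < 1? YES.
Since P[∪ A_i] ≤ 9/10 < 1, the complement has P[∩ A_i^c] ≥ 1 − 9/10 = 1/10 > 0, so some outcome avoids every A_i.

13·p = 9/10 ≈ 0.900; existence CERTIFIED by the union bound.


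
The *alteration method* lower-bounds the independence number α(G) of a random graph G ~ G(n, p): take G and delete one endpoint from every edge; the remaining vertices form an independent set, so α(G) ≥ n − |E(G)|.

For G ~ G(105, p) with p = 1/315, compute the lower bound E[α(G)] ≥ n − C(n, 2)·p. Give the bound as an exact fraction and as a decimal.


E[|E(G)|] = C(105, 2)·p = 5460 · (1/315) = 52/3.
E[α(G)] ≥ n − E[|E(G)|] = 105 − 52/3 = 263/3.
Numerically: ≈ 87.66667.
(This is only a lower bound; the true E[α(G)] may be larger.)

E[α(G)] ≥ 263/3 ≈ 87.66667.


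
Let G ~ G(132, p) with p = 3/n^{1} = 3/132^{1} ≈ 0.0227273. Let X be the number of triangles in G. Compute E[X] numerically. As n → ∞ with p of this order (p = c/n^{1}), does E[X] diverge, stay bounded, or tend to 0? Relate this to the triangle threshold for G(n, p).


Number of potential triangles: C(132, 3) = 374660.
Each occurs with probability p³ ≈ (0.0227273)³ ≈ 1.17392938e-05.
By linearity: E[X] = C(132, 3)·p³ ≈ 374660 · 1.17392938e-05 ≈ 4.398244.
Here α = 1, so p = 3/n is exactly at the triangle threshold p ~ 1/n. Asymptotically E[X] → c³/6 = 3³/6 = 9/2 ≈ 4.500000, a bounded constant. In this regime the triangle count is asymptotically Poisson(c³/6).

E[X] ≈ 4.398244; in regime p = Θ(1/n^{1}) E[X] stays bounded (at the triangle threshold p ~ 1/n).


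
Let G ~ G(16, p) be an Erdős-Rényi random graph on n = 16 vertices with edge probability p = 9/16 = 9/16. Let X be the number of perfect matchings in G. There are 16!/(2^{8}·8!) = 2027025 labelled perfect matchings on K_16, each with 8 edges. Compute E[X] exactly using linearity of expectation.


K_16 has 16!/(2^{8}·8!) = 2027025 labelled perfect matchings.
For each such perfect matching H, let X_H = 1 if all 8 edges of H are present in G. Then P[X_H = 1] = p^{8} = (9/16)^{8} = 43046721/4294967296.
By linearity of expectation: E[X] = Σ_H E[X_H] = 2027025 · p^{8} = 2027025 · 43046721/4294967296 = 87256779635025/4294967296.
Numerically: E[X] ≈ 2.032e+04.

E[X] = 2027025 · (9/16)^{8} = 87256779635025/4294967296 ≈ 2.032e+04.


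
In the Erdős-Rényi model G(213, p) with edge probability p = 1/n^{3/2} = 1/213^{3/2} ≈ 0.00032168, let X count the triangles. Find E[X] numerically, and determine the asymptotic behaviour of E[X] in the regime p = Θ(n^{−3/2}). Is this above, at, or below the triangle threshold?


Number of potential triangles: C(213, 3) = 1587986.
Each occurs with probability p³ ≈ (0.00032168)³ ≈ 3.3288313e-11.
By linearity: E[X] = C(213, 3)·p³ ≈ 1587986 · 3.3288313e-11 ≈ 0.00005.
Since α = 3/2 > 1, p = c/n^{3/2} = o(1/n) is below the triangle threshold p ~ 1/n. Asymptotically E[X] ~ (c³/6)·n^{3(1−α)} = (1³/6)·n^{-1.5} → 0, so by Markov's inequality G has no triangles w.h.p.

E[X] ≈ 0.00005; in regime p = Θ(1/n^{3/2}) E[X] tends to 0 (below the triangle threshold p ~ 1/n).


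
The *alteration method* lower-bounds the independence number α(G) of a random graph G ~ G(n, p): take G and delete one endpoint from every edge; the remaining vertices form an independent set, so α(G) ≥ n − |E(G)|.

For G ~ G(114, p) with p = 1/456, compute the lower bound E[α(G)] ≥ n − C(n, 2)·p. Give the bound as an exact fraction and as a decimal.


E[|E(G)|] = C(114, 2)·p = 6441 · (1/456) = 113/8.
E[α(G)] ≥ n − E[|E(G)|] = 114 − 113/8 = 799/8.
Numerically: ≈ 99.875000.
(This is only a lower bound; the true E[α(G)] may be larger.)

E[α(G)] ≥ 799/8 ≈ 99.875000.


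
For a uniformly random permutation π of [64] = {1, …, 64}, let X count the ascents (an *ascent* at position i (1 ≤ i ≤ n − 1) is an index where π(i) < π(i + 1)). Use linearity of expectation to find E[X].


Write X = Σ X_I over i = 1, …, 63, with X_I the indicator of one ascent.
There are 63 indicators.
For each fixed i, the pair (π(i), π(i+1)) is a uniformly random ordered pair of distinct values from {1, …, 64}; by symmetry P[π(i) < π(i+1)] = 1/2.
By linearity: E[X] = 63 · (1/2) = (64 − 1) · (1/2) = 63/2 ≈ 31.500.

E[X] = 63/2 = 31.500.


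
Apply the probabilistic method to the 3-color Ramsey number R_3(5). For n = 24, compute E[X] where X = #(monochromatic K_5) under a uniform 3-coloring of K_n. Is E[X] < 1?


E[X] = C(24, 5) · 3^{1 − 10} = 42504 · 3^{−9} = 42504/19683.
As a reduced fraction: E[X] = 14168/6561 ≈ 2.1594.
Is E[X] < 1? NO.
Since E[X] ≥ 1, the first-moment bound is inconclusive at n = 24; it does NOT by itself certify R_3(5) > 24.

E[X] = 14168/6561 ≈ 2.1594; E[X] ≥ 1; first-moment method inconclusive here.


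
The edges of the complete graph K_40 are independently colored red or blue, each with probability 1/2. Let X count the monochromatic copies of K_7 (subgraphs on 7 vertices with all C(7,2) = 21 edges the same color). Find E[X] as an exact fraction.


Let X = Σ_S X_S over the C(40, 7) = 18643560 subsets S of size 7, where X_S = 1 if the K_7 on S is monochromatic.
For a fixed S, the K_7 on S has C(7, 2) = 21 edges. P[all 21 edges red] = (1/2)^21, and likewise for blue, so P[monochromatic] = 2·(1/2)^21 = 2^{1 − 21} = 1/1048576.
By linearity: E[X] = C(40, 7) · 2^{1 − 21} = 18643560 · 1/1048576 = 2330445/131072.
Numerically: E[X] ≈ 17.7799.

E[X] = C(40,7)·2^(1−C(7,2)) = 2330445/131072 ≈ 17.7799.


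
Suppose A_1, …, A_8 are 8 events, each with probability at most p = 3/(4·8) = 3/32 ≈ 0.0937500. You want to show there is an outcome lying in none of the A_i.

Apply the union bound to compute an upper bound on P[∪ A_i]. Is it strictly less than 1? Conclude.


Union bound: P[∪_{i=1}^{8} A_i] ≤ Σ_i P[A_i] ≤ 8·p = 8·(3/32) = 3/4.
Numerically: 3/4 ≈ 0.7500000.
Is 3/4 < 1? YES.
Since P[∪ A_i] ≤ 3/4 < 1, the complement has P[∩ A_i^c] ≥ 1 − 3/4 = 1/4 > 0, so some outcome avoids every A_i.

8·p = 3/4 ≈ 0.7500000; existence CERTIFIED by the union bound.


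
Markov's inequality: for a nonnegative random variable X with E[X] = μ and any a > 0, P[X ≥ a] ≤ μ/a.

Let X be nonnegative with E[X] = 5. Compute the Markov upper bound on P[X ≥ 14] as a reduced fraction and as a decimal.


μ = E[X] = 5, a = 14.
Markov: P[X ≥ 14] ≤ μ/a = (5)/14 = 5/14.
Numerically: ≈ 0.357143.
(Since a = 14 > μ = 5.000000, the bound 5/14 is < 1 and informative.)

P[X ≥ 14] ≤ 5/14 ≈ 0.357143.


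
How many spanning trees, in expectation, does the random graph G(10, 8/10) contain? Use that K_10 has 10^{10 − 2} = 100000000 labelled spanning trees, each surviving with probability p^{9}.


K_10 has 10^{10 − 2} = 100000000 labelled spanning trees.
For each such spanning tree H, let X_H = 1 if all 9 edges of H are present in G. Then P[X_H = 1] = p^{9} = (4/5)^{9} = 262144/1953125.
By linearity of expectation: E[X] = Σ_H E[X_H] = 100000000 · p^{9} = 100000000 · 262144/1953125 = 67108864/5.
Numerically: E[X] ≈ 1.3422e+07.

E[X] = 100000000 · (4/5)^{9} = 67108864/5 ≈ 1.3422e+07.


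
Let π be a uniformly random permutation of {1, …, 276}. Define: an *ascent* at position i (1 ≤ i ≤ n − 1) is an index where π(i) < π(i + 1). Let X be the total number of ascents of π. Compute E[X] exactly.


Write X = Σ X_I over i = 1, …, 275, with X_I the indicator of one ascent.
There are 275 indicators.
For each fixed i, the pair (π(i), π(i+1)) is a uniformly random ordered pair of distinct values from {1, …, 276}; by symmetry P[π(i) < π(i+1)] = 1/2.
By linearity: E[X] = 275 · (1/2) = (276 − 1) · (1/2) = 275/2 ≈ 137.50000.

E[X] = 275/2 = 137.50000.


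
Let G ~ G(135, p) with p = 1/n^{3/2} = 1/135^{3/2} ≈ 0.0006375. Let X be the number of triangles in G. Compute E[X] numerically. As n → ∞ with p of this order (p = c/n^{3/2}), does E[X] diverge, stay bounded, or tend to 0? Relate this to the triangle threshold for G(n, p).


Number of potential triangles: C(135, 3) = 400995.
Each occurs with probability p³ ≈ (0.0006375)³ ≈ 2.591183e-10.
By linearity: E[X] = C(135, 3)·p³ ≈ 400995 · 2.591183e-10 ≈ 0.0001.
Since α = 3/2 > 1, p = c/n^{3/2} = o(1/n) is below the triangle threshold p ~ 1/n. Asymptotically E[X] ~ (c³/6)·n^{3(1−α)} = (1³/6)·n^{-1.5} → 0, so by Markov's inequality G has no triangles w.h.p.

E[X] ≈ 0.0001; in regime p = Θ(1/n^{3/2}) E[X] tends to 0 (below the triangle threshold p ~ 1/n).


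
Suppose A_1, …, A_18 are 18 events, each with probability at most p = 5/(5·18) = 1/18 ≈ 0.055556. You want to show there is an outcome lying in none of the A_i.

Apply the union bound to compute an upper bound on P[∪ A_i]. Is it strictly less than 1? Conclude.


Union bound: P[∪_{i=1}^{18} A_i] ≤ Σ_i P[A_i] ≤ 18·p = 18·(1/18) = 1.
Numerically: 1 ≈ 1.000000.
Is 1 < 1? NO.
Since the bound 1 is ≥ 1, the union bound is uninformative here; it does NOT by itself certify existence.

18·p = 1 ≈ 1.000000; existence NOT certified by the union bound.


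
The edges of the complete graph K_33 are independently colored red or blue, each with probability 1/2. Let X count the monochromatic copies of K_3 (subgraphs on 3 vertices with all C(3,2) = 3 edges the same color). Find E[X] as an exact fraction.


Let X = Σ_S X_S over the C(33, 3) = 5456 subsets S of size 3, where X_S = 1 if the K_3 on S is monochromatic.
For a fixed S, the K_3 on S has C(3, 2) = 3 edges. P[all 3 edges red] = (1/2)^3, and likewise for blue, so P[monochromatic] = 2·(1/2)^3 = 2^{1 − 3} = 1/4.
By linearity: E[X] = C(33, 3) · 2^{1 − 3} = 5456 · 1/4 = 1364.
Numerically: E[X] ≈ 1364.0000.

E[X] = C(33,3)·2^(1−C(3,2)) = 1364 ≈ 1364.0000.


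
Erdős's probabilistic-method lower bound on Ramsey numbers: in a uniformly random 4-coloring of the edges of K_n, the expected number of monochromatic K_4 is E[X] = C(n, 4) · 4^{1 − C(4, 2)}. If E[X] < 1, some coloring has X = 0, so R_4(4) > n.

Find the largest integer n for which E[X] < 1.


We need C(n, 4) · 4^{1 − 6} < 1, i.e. C(n, 4) < 4^{6 − 1} = 1024.
Check values of n near the boundary:
  n = 13: C(13, 4) = 715; 715 < 1024? YES
  n = 14: C(14, 4) = 1001; 1001 < 1024? YES
  n = 15: C(15, 4) = 1365; 1365 < 1024? NO
  n = 16: C(16, 4) = 1820; 1820 < 1024? NO
The largest n with C(n, 4) < 1024 is n = 14 (where E[X] = 1001/1024 ≈ 0.97754). Hence R_4(4) > 14, i.e. R_4(4) ≥ 15.

Largest n = 14; hence R_4(4) > 14.


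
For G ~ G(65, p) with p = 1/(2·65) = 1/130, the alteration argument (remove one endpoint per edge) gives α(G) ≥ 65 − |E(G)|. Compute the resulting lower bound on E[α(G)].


E[|E(G)|] = C(65, 2)·p = 2080 · (1/130) = 16.
E[α(G)] ≥ n − E[|E(G)|] = 65 − 16 = 49.
Numerically: ≈ 49.000000.
(This is only a lower bound; the true E[α(G)] may be larger.)

E[α(G)] ≥ 49 ≈ 49.000000.


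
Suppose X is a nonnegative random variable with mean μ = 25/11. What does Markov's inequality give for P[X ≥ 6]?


μ = E[X] = 25/11, a = 6.
Markov: P[X ≥ 6] ≤ μ/a = (25/11)/6 = 25/66.
Numerically: ≈ 0.379.
(Since a = 6 > μ = 2.273, the bound 25/66 is < 1 and informative.)

P[X ≥ 6] ≤ 25/66 ≈ 0.379.


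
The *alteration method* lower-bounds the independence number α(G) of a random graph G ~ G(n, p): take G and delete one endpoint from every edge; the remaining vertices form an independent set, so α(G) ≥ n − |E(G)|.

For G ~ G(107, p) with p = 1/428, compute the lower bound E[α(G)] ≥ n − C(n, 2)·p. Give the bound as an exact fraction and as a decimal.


E[|E(G)|] = C(107, 2)·p = 5671 · (1/428) = 53/4.
E[α(G)] ≥ n − E[|E(G)|] = 107 − 53/4 = 375/4.
Numerically: ≈ 93.75000.
(This is only a lower bound; the true E[α(G)] may be larger.)

E[α(G)] ≥ 375/4 ≈ 93.75000.


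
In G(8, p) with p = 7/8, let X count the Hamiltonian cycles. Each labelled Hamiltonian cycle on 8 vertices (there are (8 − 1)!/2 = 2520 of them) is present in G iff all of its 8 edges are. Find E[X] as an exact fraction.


K_8 has (8 − 1)!/2 = 2520 labelled Hamiltonian cycles.
For each such Hamiltonian cycle H, let X_H = 1 if all 8 edges of H are present in G. Then P[X_H = 1] = p^{8} = (7/8)^{8} = 5764801/16777216.
By linearity of expectation: E[X] = Σ_H E[X_H] = 2520 · p^{8} = 2520 · 5764801/16777216 = 1815912315/2097152.
Numerically: E[X] ≈ 865.9.

E[X] = 2520 · (7/8)^{8} = 1815912315/2097152 ≈ 865.9.


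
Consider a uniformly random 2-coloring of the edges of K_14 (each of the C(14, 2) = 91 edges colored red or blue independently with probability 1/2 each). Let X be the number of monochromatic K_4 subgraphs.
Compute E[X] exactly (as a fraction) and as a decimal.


Let X = Σ_S X_S over the C(14, 4) = 1001 subsets S of size 4, where X_S = 1 if the K_4 on S is monochromatic.
For a fixed S, the K_4 on S has C(4, 2) = 6 edges. P[all 6 edges red] = (1/2)^6, and likewise for blue, so P[monochromatic] = 2·(1/2)^6 = 2^{1 − 6} = 1/32.
By linearity: E[X] = C(14, 4) · 2^{1 − 6} = 1001 · 1/32 = 1001/32.
Numerically: E[X] ≈ 31.28125.

E[X] = C(14,4)·2^(1−C(4,2)) = 1001/32 ≈ 31.28125.


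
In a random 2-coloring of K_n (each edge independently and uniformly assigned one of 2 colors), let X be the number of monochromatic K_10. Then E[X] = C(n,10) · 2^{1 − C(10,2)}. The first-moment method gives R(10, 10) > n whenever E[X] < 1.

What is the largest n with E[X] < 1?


We need C(n, 10) · 2^{1 − 45} < 1, i.e. C(n, 10) < 2^{45 − 1} = 17592186044416.
Check values of n near the boundary:
  n = 94: C(94, 10) = 9041256841903; 9041256841903 < 17592186044416? YES
  n = 95: C(95, 10) = 10104934117421; 10104934117421 < 17592186044416? YES
  n = 96: C(96, 10) = 11279926456656; 11279926456656 < 17592186044416? YES
  n = 97: C(97, 10) = 12576469727536; 12576469727536 < 17592186044416? YES
  n = 98: C(98, 10) = 14005614014756; 14005614014756 < 17592186044416? YES
  n = 99: C(99, 10) = 15579278510796; 15579278510796 < 17592186044416? YES
  n = 100: C(100, 10) = 17310309456440; 17310309456440 < 17592186044416? YES
  n = 101: C(101, 10) = 19212541264840; 19212541264840 < 17592186044416? NO
  n = 102: C(102, 10) = 21300860967540; 21300860967540 < 17592186044416? NO
  n = 103: C(103, 10) = 23591276125340; 23591276125340 < 17592186044416? NO
The largest n with C(n, 10) < 17592186044416 is n = 100 (where E[X] = 2163788682055/2199023255552 ≈ 0.984). Hence R(10, 10) > 100, i.e. R(10, 10) ≥ 101.

Largest n = 100; hence R(10, 10) > 100.


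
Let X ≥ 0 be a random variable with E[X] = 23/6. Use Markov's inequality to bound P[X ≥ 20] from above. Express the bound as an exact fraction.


μ = E[X] = 23/6, a = 20.
Markov: P[X ≥ 20] ≤ μ/a = (23/6)/20 = 23/120.
Numerically: ≈ 0.191667.
(Since a = 20 > μ = 3.833333, the bound 23/120 is < 1 and informative.)

P[X ≥ 20] ≤ 23/120 ≈ 0.191667.


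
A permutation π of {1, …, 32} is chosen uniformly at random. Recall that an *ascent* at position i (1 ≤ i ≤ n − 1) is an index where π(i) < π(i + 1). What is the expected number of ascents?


Write X = Σ X_I over i = 1, …, 31, with X_I the indicator of one ascent.
There are 31 indicators.
For each fixed i, the pair (π(i), π(i+1)) is a uniformly random ordered pair of distinct values from {1, …, 32}; by symmetry P[π(i) < π(i+1)] = 1/2.
By linearity: E[X] = 31 · (1/2) = (32 − 1) · (1/2) = 31/2 ≈ 15.5000.

E[X] = 31/2 = 15.5000.


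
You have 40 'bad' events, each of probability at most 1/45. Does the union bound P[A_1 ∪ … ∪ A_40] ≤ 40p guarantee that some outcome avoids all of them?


Union bound: P[∪_{i=1}^{40} A_i] ≤ Σ_i P[A_i] ≤ 40·p = 40·(1/45) = 8/9.
Numerically: 8/9 ≈ 0.8889.
Is 8/9 < 1? YES.
Since P[∪ A_i] ≤ 8/9 < 1, the complement has P[∩ A_i^c] ≥ 1 − 8/9 = 1/9 > 0, so some outcome avoids every A_i.

40·p = 8/9 ≈ 0.8889; existence CERTIFIED by the union bound.


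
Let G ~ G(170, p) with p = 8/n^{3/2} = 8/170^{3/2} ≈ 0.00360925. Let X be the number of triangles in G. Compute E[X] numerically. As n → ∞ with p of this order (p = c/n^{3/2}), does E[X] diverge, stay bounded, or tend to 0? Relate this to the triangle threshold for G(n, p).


Number of potential triangles: C(170, 3) = 804440.
Each occurs with probability p³ ≈ (0.00360925)³ ≈ 4.70164479e-08.
By linearity: E[X] = C(170, 3)·p³ ≈ 804440 · 4.70164479e-08 ≈ 0.037822.
Since α = 3/2 > 1, p = c/n^{3/2} = o(1/n) is below the triangle threshold p ~ 1/n. Asymptotically E[X] ~ (c³/6)·n^{3(1−α)} = (8³/6)·n^{-1.5} → 0, so by Markov's inequality G has no triangles w.h.p.

E[X] ≈ 0.037822; in regime p = Θ(1/n^{3/2}) E[X] tends to 0 (below the triangle threshold p ~ 1/n).


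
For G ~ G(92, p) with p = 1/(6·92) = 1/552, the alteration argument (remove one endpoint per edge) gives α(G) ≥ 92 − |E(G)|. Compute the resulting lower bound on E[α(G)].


E[|E(G)|] = C(92, 2)·p = 4186 · (1/552) = 91/12.
E[α(G)] ≥ n − E[|E(G)|] = 92 − 91/12 = 1013/12.
Numerically: ≈ 84.416667.
(This is only a lower bound; the true E[α(G)] may be larger.)

E[α(G)] ≥ 1013/12 ≈ 84.416667.


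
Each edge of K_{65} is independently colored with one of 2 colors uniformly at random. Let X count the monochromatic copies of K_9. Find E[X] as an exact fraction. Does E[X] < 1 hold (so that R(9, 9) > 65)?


E[X] = C(65, 9) · 2^{1 − 36} = 31966749880 · 2^{−35} = 31966749880/34359738368.
As a reduced fraction: E[X] = 3995843735/4294967296 ≈ 0.9303549.
Is E[X] < 1? YES.
Since E[X] < 1, there exists a 2-coloring of K_{65} with no monochromatic K_9; hence R(9, 9) > 65.

E[X] = 3995843735/4294967296 ≈ 0.9303549; E[X] < 1, so R(9, 9) > 65.


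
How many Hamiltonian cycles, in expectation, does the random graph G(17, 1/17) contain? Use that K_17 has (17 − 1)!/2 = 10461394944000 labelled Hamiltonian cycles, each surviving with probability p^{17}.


K_17 has (17 − 1)!/2 = 10461394944000 labelled Hamiltonian cycles.
For each such Hamiltonian cycle H, let X_H = 1 if all 17 edges of H are present in G. Then P[X_H = 1] = p^{17} = (1/17)^{17} = 1/827240261886336764177.
By linearity of expectation: E[X] = Σ_H E[X_H] = 10461394944000 · p^{17} = 10461394944000 · 1/827240261886336764177 = 10461394944000/827240261886336764177.
Numerically: E[X] ≈ 1.265e-08.

E[X] = 10461394944000 · (1/17)^{17} = 10461394944000/827240261886336764177 ≈ 1.265e-08.


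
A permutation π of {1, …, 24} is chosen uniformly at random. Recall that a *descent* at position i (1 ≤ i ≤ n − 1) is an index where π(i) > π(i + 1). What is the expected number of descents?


Write X = Σ X_I over i = 1, …, 23, with X_I the indicator of one descent.
There are 23 indicators.
For each fixed i, the pair (π(i), π(i+1)) is a uniformly random ordered pair of distinct values from {1, …, 24}; by symmetry P[π(i) > π(i+1)] = 1/2.
By linearity: E[X] = 23 · (1/2) = (24 − 1) · (1/2) = 23/2 ≈ 11.5000.

E[X] = 23/2 = 11.5000.


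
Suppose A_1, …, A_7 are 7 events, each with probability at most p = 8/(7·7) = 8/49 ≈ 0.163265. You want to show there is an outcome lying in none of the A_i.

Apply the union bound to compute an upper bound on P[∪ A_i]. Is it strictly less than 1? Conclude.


Union bound: P[∪_{i=1}^{7} A_i] ≤ Σ_i P[A_i] ≤ 7·p = 7·(8/49) = 8/7.
Numerically: 8/7 ≈ 1.142857.
Is 8/7 < 1? NO.
Since the bound 8/7 is ≥ 1, the union bound is uninformative here; it does NOT by itself certify existence.

7·p = 8/7 ≈ 1.142857; existence NOT certified by the union bound.


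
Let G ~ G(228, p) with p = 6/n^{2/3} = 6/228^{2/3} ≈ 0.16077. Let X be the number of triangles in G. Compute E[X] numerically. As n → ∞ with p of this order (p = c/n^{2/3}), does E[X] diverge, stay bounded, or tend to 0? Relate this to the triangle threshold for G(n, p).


Number of potential triangles: C(228, 3) = 1949476.
Each occurs with probability p³ ≈ (0.16077)³ ≈ 4.1551247e-03.
By linearity: E[X] = C(228, 3)·p³ ≈ 1949476 · 4.1551247e-03 ≈ 8100.31579.
Since α = 2/3 < 1, p = c/n^{2/3} ≫ 1/n is above the triangle threshold p ~ 1/n. Asymptotically E[X] ~ (c³/6)·n^{3(1−α)} = (6³/6)·n^{1} → ∞; triangles are abundant w.h.p.

E[X] ≈ 8100.31579; in regime p = Θ(1/n^{2/3}) E[X] diverges (above the triangle threshold p ~ 1/n).


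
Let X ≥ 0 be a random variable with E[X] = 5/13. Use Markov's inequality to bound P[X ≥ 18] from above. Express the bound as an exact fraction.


μ = E[X] = 5/13, a = 18.
Markov: P[X ≥ 18] ≤ μ/a = (5/13)/18 = 5/234.
Numerically: ≈ 0.021.
(Since a = 18 > μ = 0.385, the bound 5/234 is < 1 and informative.)

P[X ≥ 18] ≤ 5/234 ≈ 0.021.


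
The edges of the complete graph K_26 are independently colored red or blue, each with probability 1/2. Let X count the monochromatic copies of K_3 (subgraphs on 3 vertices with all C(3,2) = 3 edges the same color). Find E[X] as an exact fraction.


Let X = Σ_S X_S over the C(26, 3) = 2600 subsets S of size 3, where X_S = 1 if the K_3 on S is monochromatic.
For a fixed S, the K_3 on S has C(3, 2) = 3 edges. P[all 3 edges red] = (1/2)^3, and likewise for blue, so P[monochromatic] = 2·(1/2)^3 = 2^{1 − 3} = 1/4.
By linearity of expectation: E[X] = C(26, 3) · 2^{1 − 3} = 2600 · 1/4 = 650.
Numerically: E[X] ≈ 650.00000.

E[X] = C(26,3)·2^(1−C(3,2)) = 650 ≈ 650.00000.


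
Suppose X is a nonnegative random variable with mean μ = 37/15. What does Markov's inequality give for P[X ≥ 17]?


μ = E[X] = 37/15, a = 17.
Markov: P[X ≥ 17] ≤ μ/a = (37/15)/17 = 37/255.
Numerically: ≈ 0.145098.
(Since a = 17 > μ = 2.466667, the bound 37/255 is < 1 and informative.)

P[X ≥ 17] ≤ 37/255 ≈ 0.145098.


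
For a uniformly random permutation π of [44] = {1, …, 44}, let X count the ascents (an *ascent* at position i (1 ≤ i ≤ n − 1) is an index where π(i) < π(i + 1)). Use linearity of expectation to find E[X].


Write X = Σ X_I over i = 1, …, 43, with X_I the indicator of one ascent.
There are 43 indicators.
For each fixed i, the pair (π(i), π(i+1)) is a uniformly random ordered pair of distinct values from {1, …, 44}; by symmetry P[π(i) < π(i+1)] = 1/2.
By linearity: E[X] = 43 · (1/2) = (44 − 1) · (1/2) = 43/2 ≈ 21.500.

E[X] = 43/2 = 21.500.


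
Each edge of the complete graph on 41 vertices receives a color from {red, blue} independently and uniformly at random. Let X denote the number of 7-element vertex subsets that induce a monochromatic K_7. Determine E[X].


Let X = Σ_S X_S over the C(41, 7) = 22481940 subsets S of size 7, where X_S = 1 if the K_7 on S is monochromatic.
For a fixed S, the K_7 on S has C(7, 2) = 21 edges. P[all 21 edges red] = (1/2)^21, and likewise for blue, so P[monochromatic] = 2·(1/2)^21 = 2^{1 − 21} = 1/1048576.
By linearity: E[X] = C(41, 7) · 2^{1 − 21} = 22481940 · 1/1048576 = 5620485/262144.
Numerically: E[X] ≈ 21.4404.

E[X] = C(41,7)·2^(1−C(7,2)) = 5620485/262144 ≈ 21.4404.


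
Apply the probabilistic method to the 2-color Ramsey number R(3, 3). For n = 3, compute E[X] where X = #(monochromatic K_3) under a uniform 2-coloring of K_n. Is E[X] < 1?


E[X] = C(3, 3) · 2^{1 − 3} = 1 · 2^{−2} = 1/4.
As a reduced fraction: E[X] = 1/4 ≈ 0.250000.
Is E[X] < 1? YES.
Since E[X] < 1, there exists a 2-coloring of K_{3} with no monochromatic K_3; hence R(3, 3) > 3.

E[X] = 1/4 ≈ 0.250000; E[X] < 1, so R(3, 3) > 3.


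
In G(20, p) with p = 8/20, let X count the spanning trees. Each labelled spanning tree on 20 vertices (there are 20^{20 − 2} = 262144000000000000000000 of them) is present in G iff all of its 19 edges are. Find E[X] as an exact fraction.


K_20 has 20^{20 − 2} = 262144000000000000000000 labelled spanning trees.
For each such spanning tree H, let X_H = 1 if all 19 edges of H are present in G. Then P[X_H = 1] = p^{19} = (2/5)^{19} = 524288/19073486328125.
By linearity: E[X] = Σ_H E[X_H] = 262144000000000000000000 · p^{19} = 262144000000000000000000 · 524288/19073486328125 = 36028797018963968/5.
Numerically: E[X] ≈ 7.21e+15.

E[X] = 262144000000000000000000 · (2/5)^{19} = 36028797018963968/5 ≈ 7.21e+15.


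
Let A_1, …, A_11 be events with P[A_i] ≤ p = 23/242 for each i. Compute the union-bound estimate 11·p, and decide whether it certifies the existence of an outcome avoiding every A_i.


Union bound: P[∪_{i=1}^{11} A_i] ≤ Σ_i P[A_i] ≤ 11·p = 11·(23/242) = 23/22.
Numerically: 23/22 ≈ 1.045455.
Is 23/22 < 1? NO.
Since the bound 23/22 is ≥ 1, the union bound is uninformative here; it does NOT by itself certify existence.

11·p = 23/22 ≈ 1.045455; existence NOT certified by the union bound.


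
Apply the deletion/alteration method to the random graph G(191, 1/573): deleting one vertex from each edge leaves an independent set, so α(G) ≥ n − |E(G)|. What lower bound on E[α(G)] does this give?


E[|E(G)|] = C(191, 2)·p = 18145 · (1/573) = 95/3.
E[α(G)] ≥ n − E[|E(G)|] = 191 − 95/3 = 478/3.
Numerically: ≈ 159.33333.
(This is only a lower bound; the true E[α(G)] may be larger.)

E[α(G)] ≥ 478/3 ≈ 159.33333.


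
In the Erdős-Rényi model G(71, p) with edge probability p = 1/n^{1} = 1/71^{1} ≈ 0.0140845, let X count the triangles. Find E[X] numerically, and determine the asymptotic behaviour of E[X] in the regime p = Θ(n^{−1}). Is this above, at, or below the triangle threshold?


Number of potential triangles: C(71, 3) = 57155.
Each occurs with probability p³ ≈ (0.0140845)³ ≈ 2.79399068e-06.
By linearity: E[X] = C(71, 3)·p³ ≈ 57155 · 2.79399068e-06 ≈ 0.159691.
Here α = 1, so p = 1/n is exactly at the triangle threshold p ~ 1/n. Asymptotically E[X] → c³/6 = 1³/6 = 1/6 ≈ 0.166667, a bounded constant. In this regime the triangle count is asymptotically Poisson(c³/6).

E[X] ≈ 0.159691; in regime p = Θ(1/n^{1}) E[X] stays bounded (at the triangle threshold p ~ 1/n).


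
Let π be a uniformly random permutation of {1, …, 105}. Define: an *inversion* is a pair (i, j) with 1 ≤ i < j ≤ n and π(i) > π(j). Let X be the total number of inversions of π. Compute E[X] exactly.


Write X = Σ X_I over the C(105, 2) = 5460 pairs i < j, with X_I the indicator of one inversion.
There are 5460 indicators.
For each fixed pair i < j, the values π(i) and π(j) are two distinct elements of {1, …, 105} in uniformly random order; by symmetry P[π(i) > π(j)] = 1/2.
By linearity: E[X] = 5460 · (1/2) = C(105, 2) · (1/2) = 5460/2 = 2730 ≈ 2730.000000.

E[X] = 2730 = 2730.000000.


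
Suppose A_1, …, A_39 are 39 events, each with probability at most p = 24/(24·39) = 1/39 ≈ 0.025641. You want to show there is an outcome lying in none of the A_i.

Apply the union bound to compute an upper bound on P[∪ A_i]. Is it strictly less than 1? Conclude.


Union bound: P[∪_{i=1}^{39} A_i] ≤ Σ_i P[A_i] ≤ 39·p = 39·(1/39) = 1.
Numerically: 1 ≈ 1.000000.
Is 1 < 1? NO.
Since the bound 1 is ≥ 1, the union bound is uninformative here; it does NOT by itself certify existence.

39·p = 1 ≈ 1.000000; existence NOT certified by the union bound.


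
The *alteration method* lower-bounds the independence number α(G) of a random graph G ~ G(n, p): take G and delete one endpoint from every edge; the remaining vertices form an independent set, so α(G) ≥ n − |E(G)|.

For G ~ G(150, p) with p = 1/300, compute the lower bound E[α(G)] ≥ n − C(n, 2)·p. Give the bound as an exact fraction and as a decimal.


E[|E(G)|] = C(150, 2)·p = 11175 · (1/300) = 149/4.
E[α(G)] ≥ n − E[|E(G)|] = 150 − 149/4 = 451/4.
Numerically: ≈ 112.75000.
(This is only a lower bound; the true E[α(G)] may be larger.)

E[α(G)] ≥ 451/4 ≈ 112.75000.


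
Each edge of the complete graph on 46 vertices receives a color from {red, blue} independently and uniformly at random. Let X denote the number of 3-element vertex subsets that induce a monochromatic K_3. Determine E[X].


Let X = Σ_S X_S over the C(46, 3) = 15180 subsets S of size 3, where X_S = 1 if the K_3 on S is monochromatic.
For a fixed S, the K_3 on S has C(3, 2) = 3 edges. P[all 3 edges red] = (1/2)^3, and likewise for blue, so P[monochromatic] = 2·(1/2)^3 = 2^{1 − 3} = 1/4.
By linearity: E[X] = C(46, 3) · 2^{1 − 3} = 15180 · 1/4 = 3795.
Numerically: E[X] ≈ 3795.000.

E[X] = C(46,3)·2^(1−C(3,2)) = 3795 ≈ 3795.000.


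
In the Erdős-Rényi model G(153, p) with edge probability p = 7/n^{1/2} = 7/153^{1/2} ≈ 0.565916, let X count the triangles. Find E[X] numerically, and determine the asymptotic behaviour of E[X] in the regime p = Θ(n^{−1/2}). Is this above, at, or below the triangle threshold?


Number of potential triangles: C(153, 3) = 585276.
Each occurs with probability p³ ≈ (0.565916)³ ≈ 1.81241219e-01.
By linearity: E[X] = C(153, 3)·p³ ≈ 585276 · 1.81241219e-01 ≈ 106076.135521.
Since α = 1/2 < 1, p = c/n^{1/2} ≫ 1/n is above the triangle threshold p ~ 1/n. Asymptotically E[X] ~ (c³/6)·n^{3(1−α)} = (7³/6)·n^{1.5} → ∞; triangles are abundant w.h.p.

E[X] ≈ 106076.135521; in regime p = Θ(1/n^{1/2}) E[X] diverges (above the triangle threshold p ~ 1/n).


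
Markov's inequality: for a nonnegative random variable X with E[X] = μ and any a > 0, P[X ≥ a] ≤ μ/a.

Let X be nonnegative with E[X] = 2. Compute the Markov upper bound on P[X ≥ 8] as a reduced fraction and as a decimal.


μ = E[X] = 2, a = 8.
Markov: P[X ≥ 8] ≤ μ/a = (2)/8 = 1/4.
Numerically: ≈ 0.250000.
(Since a = 8 > μ = 2.000000, the bound 1/4 is < 1 and informative.)

P[X ≥ 8] ≤ 1/4 ≈ 0.250000.


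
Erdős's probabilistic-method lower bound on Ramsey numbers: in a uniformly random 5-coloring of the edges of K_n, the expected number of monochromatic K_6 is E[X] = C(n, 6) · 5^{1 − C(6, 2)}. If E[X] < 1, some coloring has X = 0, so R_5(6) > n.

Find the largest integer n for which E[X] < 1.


We need C(n, 6) · 5^{1 − 15} < 1, i.e. C(n, 6) < 5^{15 − 1} = 6103515625.
Check values of n near the boundary:
  n = 126: C(126, 6) = 4925156775; 4925156775 < 6103515625? YES
  n = 127: C(127, 6) = 5169379425; 5169379425 < 6103515625? YES
  n = 128: C(128, 6) = 5423611200; 5423611200 < 6103515625? YES
  n = 129: C(129, 6) = 5688177600; 5688177600 < 6103515625? YES
  n = 130: C(130, 6) = 5963412000; 5963412000 < 6103515625? YES
  n = 131: C(131, 6) = 6249655776; 6249655776 < 6103515625? NO
  n = 132: C(132, 6) = 6547258432; 6547258432 < 6103515625? NO
The largest n with C(n, 6) < 6103515625 is n = 130 (where E[X] = 47707296/48828125 ≈ 0.977). Hence R_5(6) > 130, i.e. R_5(6) ≥ 131.

Largest n = 130; hence R_5(6) > 130.


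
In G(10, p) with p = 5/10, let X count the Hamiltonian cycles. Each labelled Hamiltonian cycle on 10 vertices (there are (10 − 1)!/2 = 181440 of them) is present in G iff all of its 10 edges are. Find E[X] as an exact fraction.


K_10 has (10 − 1)!/2 = 181440 labelled Hamiltonian cycles.
For each such Hamiltonian cycle H, let X_H = 1 if all 10 edges of H are present in G. Then P[X_H = 1] = p^{10} = (1/2)^{10} = 1/1024.
By linearity: E[X] = Σ_H E[X_H] = 181440 · p^{10} = 181440 · 1/1024 = 2835/16.
Numerically: E[X] ≈ 177.2.

E[X] = 181440 · (1/2)^{10} = 2835/16 ≈ 177.2.


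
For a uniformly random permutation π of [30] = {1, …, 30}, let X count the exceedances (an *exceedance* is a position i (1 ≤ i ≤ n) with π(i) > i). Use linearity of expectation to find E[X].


Write X = Σ_{i=1}^{30} X_i, where X_i = 1_{π(i) > i}.
For each fixed i, π(i) is uniform over {1, …, 30} (marginal of a uniform permutation), so P[π(i) > i] = (n − i)/n. Summing: Σ_{i=1}^{30} (n − i)/n = (0 + 1 + … + 29)/30 = 30(30 − 1)/(2·30) = (30 − 1)/2.
Hence E[X] = Σ_{i=1}^{30} (30 − i)/30 = 29/2 ≈ 14.5000.

E[X] = 29/2 = 14.5000.


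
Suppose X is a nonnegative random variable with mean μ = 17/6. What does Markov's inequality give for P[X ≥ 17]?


μ = E[X] = 17/6, a = 17.
Markov: P[X ≥ 17] ≤ μ/a = (17/6)/17 = 1/6.
Numerically: ≈ 0.1667.
(Since a = 17 > μ = 2.8333, the bound 1/6 is < 1 and informative.)

P[X ≥ 17] ≤ 1/6 ≈ 0.1667.


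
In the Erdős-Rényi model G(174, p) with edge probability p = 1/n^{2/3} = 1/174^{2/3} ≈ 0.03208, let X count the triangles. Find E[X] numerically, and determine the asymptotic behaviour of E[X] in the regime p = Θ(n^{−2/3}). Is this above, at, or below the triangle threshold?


Number of potential triangles: C(174, 3) = 862924.
Each occurs with probability p³ ≈ (0.03208)³ ≈ 3.302946e-05.
By linearity: E[X] = C(174, 3)·p³ ≈ 862924 · 3.302946e-05 ≈ 28.5019.
Since α = 2/3 < 1, p = c/n^{2/3} ≫ 1/n is above the triangle threshold p ~ 1/n. Asymptotically E[X] ~ (c³/6)·n^{3(1−α)} = (1³/6)·n^{1} → ∞; triangles are abundant w.h.p.

E[X] ≈ 28.5019; in regime p = Θ(1/n^{2/3}) E[X] diverges (above the triangle threshold p ~ 1/n).


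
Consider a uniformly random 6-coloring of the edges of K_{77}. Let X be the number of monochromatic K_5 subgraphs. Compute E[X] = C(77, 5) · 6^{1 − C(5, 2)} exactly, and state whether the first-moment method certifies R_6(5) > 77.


E[X] = C(77, 5) · 6^{1 − 10} = 19757815 · 6^{−9} = 19757815/10077696.
As a reduced fraction: E[X] = 19757815/10077696 ≈ 1.9605488.
Is E[X] < 1? NO.
Since E[X] ≥ 1, the first-moment bound is inconclusive at n = 77; it does NOT by itself certify R_6(5) > 77.

E[X] = 19757815/10077696 ≈ 1.9605488; E[X] ≥ 1; first-moment method inconclusive here.


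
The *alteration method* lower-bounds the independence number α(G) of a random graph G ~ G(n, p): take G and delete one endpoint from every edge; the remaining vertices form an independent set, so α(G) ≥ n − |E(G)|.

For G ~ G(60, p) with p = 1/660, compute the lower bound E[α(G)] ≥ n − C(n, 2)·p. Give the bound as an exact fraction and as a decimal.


E[|E(G)|] = C(60, 2)·p = 1770 · (1/660) = 59/22.
E[α(G)] ≥ n − E[|E(G)|] = 60 − 59/22 = 1261/22.
Numerically: ≈ 57.318.
(This is only a lower bound; the true E[α(G)] may be larger.)

E[α(G)] ≥ 1261/22 ≈ 57.318.


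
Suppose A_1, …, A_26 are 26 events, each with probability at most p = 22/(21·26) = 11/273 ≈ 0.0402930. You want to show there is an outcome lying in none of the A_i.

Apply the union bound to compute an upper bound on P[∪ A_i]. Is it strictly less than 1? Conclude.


Union bound: P[∪_{i=1}^{26} A_i] ≤ Σ_i P[A_i] ≤ 26·p = 26·(11/273) = 22/21.
Numerically: 22/21 ≈ 1.0476190.
Is 22/21 < 1? NO.
Since the bound 22/21 is ≥ 1, the union bound is uninformative here; it does NOT by itself certify existence.

26·p = 22/21 ≈ 1.0476190; existence NOT certified by the union bound.


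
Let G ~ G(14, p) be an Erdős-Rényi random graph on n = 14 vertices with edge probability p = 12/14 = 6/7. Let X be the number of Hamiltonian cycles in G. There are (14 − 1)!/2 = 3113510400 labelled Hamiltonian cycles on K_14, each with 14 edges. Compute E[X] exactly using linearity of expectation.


K_14 has (14 − 1)!/2 = 3113510400 labelled Hamiltonian cycles.
For each such Hamiltonian cycle H, let X_H = 1 if all 14 edges of H are present in G. Then P[X_H = 1] = p^{14} = (6/7)^{14} = 78364164096/678223072849.
Summing the indicators: E[X] = Σ_H E[X_H] = 3113510400 · p^{14} = 3113510400 · 78364164096/678223072849 = 34855377128600371200/96889010407.
Numerically: E[X] ≈ 3.59745e+08.

E[X] = 3113510400 · (6/7)^{14} = 34855377128600371200/96889010407 ≈ 3.59745e+08.


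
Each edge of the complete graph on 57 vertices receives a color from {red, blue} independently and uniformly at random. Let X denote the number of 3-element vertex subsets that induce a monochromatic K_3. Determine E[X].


Let X = Σ_S X_S over the C(57, 3) = 29260 subsets S of size 3, where X_S = 1 if the K_3 on S is monochromatic.
For a fixed S, the K_3 on S has C(3, 2) = 3 edges. P[all 3 edges red] = (1/2)^3, and likewise for blue, so P[monochromatic] = 2·(1/2)^3 = 2^{1 − 3} = 1/4.
By linearity of expectation: E[X] = C(57, 3) · 2^{1 − 3} = 29260 · 1/4 = 7315.
Numerically: E[X] ≈ 7315.000.

E[X] = C(57,3)·2^(1−C(3,2)) = 7315 ≈ 7315.000.


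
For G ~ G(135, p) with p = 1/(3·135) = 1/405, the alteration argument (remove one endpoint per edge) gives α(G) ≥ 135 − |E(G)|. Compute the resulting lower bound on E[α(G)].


E[|E(G)|] = C(135, 2)·p = 9045 · (1/405) = 67/3.
E[α(G)] ≥ n − E[|E(G)|] = 135 − 67/3 = 338/3.
Numerically: ≈ 112.666667.
(This is only a lower bound; the true E[α(G)] may be larger.)

E[α(G)] ≥ 338/3 ≈ 112.666667.
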